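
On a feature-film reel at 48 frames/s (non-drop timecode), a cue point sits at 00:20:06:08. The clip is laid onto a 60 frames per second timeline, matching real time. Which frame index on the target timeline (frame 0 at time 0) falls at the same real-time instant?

frame 72370

Source frame index: (0×3600 + 20×60 + 6) × 48 + 8 = 57896.
Real time: 57896 / (48) = 7237/6 s.
Target frame: (7237/6) × (60) = 72370.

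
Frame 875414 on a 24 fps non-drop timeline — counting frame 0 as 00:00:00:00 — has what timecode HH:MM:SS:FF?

875414 ÷ 24 = 36475 full seconds, remainder 14 frames.
36475 s = 10 h 7 min 55 s.
Timecode: 10:07:55:14.

10:07:55:14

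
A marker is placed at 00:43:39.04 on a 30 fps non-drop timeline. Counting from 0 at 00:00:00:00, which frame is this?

Total seconds to the label: (0 × 3600 + 43 × 60 + 39) = 2619.
Frame index = 2619 × 30 + 4 = 78574.

78574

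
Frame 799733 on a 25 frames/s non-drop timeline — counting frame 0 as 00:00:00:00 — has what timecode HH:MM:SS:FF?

08:53:09:08

799733 ÷ 25 = 31989 full seconds, remainder 8 frames.
31989 s = 8 h 53 min 9 s.
Timecode: 08:53:09:08.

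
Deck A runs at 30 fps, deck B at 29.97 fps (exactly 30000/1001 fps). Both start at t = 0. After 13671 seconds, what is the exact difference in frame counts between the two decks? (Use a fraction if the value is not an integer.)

A emits 30 × 13671 = 410130 frames; B emits 30000/1001 × 13671 = 58590000/143.
Difference = 58590/143 frames (≈ 409.7203); B is behind A.

58590/143 frames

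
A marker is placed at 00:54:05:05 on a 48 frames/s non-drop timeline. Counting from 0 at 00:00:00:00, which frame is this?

frame 155765

Total seconds to the label: (0 × 3600 + 54 × 60 + 5) = 3245.
Frame index = 3245 × 48 + 5 = 155765.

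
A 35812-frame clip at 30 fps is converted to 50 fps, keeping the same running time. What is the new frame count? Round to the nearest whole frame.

Frames at target rate = 35812 × (50) / (30) = 179060/3 ≈ 59686.667.
Nearest whole frame: 59687.

59687 frames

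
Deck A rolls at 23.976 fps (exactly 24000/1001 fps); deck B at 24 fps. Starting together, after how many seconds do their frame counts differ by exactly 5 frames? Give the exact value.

5005/24 seconds

The gap grows by |24 − 24000/1001| = 24/1001 frames per second.
Time for a 5-frame gap: 5 ÷ (24/1001) = 5005/24 s.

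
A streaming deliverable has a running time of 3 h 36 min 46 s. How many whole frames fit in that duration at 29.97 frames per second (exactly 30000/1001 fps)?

389790 frames

3 h 36 min 46 s = 13006 s.
Frames = 13006 × 30000/1001 = 55740000/143 ≈ 389790.2098.
Complete frames: 389790.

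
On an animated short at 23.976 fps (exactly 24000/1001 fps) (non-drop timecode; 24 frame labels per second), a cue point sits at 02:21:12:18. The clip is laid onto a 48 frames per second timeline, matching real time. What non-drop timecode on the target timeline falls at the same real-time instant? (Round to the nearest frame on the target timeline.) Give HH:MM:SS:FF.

02:21:21:11

Source frame index: (2×3600 + 21×60 + 12) × 24 + 18 = 203346.
Real time: 203346 / (24000/1001) = 33924891/4000 s.
Target frame: (33924891/4000) × (48) = 101774673/250 ≈ 407098.692 → 407099.
At 48 labels/s: frame 407099 → 02:21:21:11.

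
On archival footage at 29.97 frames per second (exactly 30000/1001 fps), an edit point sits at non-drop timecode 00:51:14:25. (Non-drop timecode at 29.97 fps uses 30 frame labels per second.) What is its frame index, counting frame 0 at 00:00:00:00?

92245

Total seconds to the label: (0 × 3600 + 51 × 60 + 14) = 3074.
Frame index = 3074 × 30 + 25 = 92245.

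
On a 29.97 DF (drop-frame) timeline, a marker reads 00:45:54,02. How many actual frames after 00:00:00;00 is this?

82540

Complete 10-minute blocks: 4, each 17982 frames → 71928.
Remaining 5 whole minutes in the current block: 1800 + 4 × 1798 = 8992 frames.
Within the current minute: 54 × 30 + 2 − 2 = 1620 (labels ;00/;01 skipped at this minute). Total = 71928 + 8992 + 1620 = 82540.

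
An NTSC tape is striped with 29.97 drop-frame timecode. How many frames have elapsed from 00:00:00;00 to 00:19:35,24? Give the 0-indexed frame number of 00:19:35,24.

35238

Complete 10-minute blocks: 1, each 17982 frames → 17982.
Remaining 9 whole minutes in the current block: 1800 + 8 × 1798 = 16184 frames.
Within the current minute: 35 × 30 + 24 − 2 = 1072 (labels ;00/;01 skipped at this minute). Total = 17982 + 16184 + 1072 = 35238.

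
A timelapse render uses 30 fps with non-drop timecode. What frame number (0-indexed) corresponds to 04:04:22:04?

439864

Total seconds to the label: (4 × 3600 + 4 × 60 + 22) = 14662.
Frame index = 14662 × 30 + 4 = 439864.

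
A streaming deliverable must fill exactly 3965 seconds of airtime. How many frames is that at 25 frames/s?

99125 frames

Frames = 3965 × 25 = 99125.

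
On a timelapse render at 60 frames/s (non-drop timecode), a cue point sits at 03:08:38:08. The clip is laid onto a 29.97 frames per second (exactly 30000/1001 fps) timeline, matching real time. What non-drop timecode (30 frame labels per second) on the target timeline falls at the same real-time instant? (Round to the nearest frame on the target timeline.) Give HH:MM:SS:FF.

03:08:26:25

Source frame index: (3×3600 + 8×60 + 38) × 60 + 8 = 679088.
Real time: 679088 / (60) = 169772/15 s.
Target frame: (169772/15) × (30000/1001) = 339544000/1001 ≈ 339204.795 → 339205.
At 30 labels/s: frame 339205 → 03:08:26:25.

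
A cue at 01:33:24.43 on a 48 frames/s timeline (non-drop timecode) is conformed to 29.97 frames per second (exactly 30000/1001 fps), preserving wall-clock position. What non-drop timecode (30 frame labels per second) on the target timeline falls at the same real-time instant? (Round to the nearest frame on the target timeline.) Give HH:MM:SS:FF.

01:33:19:09

Source frame index: (1×3600 + 33×60 + 24) × 48 + 43 = 269035.
Real time: 269035 / (48) = 269035/48 s.
Target frame: (269035/48) × (30000/1001) = 12934375/77 ≈ 167978.896 → 167979.
At 30 labels/s: frame 167979 → 01:33:19:09.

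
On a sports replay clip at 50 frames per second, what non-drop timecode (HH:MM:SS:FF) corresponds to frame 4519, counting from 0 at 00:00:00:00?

4519 ÷ 50 = 90 full seconds, remainder 19 frames.
90 s = 0 h 1 min 30 s.
Timecode: 00:01:30:19.

00:01:30:19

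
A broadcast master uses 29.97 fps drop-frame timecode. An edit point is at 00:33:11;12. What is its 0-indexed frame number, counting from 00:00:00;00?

59682

Complete 10-minute blocks: 3, each 17982 frames → 53946.
Remaining 3 whole minutes in the current block: 1800 + 2 × 1798 = 5396 frames.
Within the current minute: 11 × 30 + 12 − 2 = 340 (labels ;00/;01 skipped at this minute). Total = 53946 + 5396 + 340 = 59682.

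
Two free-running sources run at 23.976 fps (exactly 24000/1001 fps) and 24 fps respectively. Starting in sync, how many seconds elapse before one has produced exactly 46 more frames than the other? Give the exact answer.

23023/12 seconds

The gap grows by |24 − 24000/1001| = 24/1001 frames per second.
Time for a 46-frame gap: 46 ÷ (24/1001) = 23023/12 s.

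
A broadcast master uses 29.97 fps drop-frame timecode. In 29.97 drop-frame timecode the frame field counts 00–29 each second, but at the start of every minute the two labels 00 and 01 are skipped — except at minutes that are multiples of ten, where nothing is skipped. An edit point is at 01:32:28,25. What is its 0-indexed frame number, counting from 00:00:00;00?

166299

As if non-drop at 30 labels/s: (1 × 3600 + 32 × 60 + 28) × 30 + 25 = 166465.
Minute boundaries passed: 92; those not divisible by 10: 92 − 9 = 83; dropped labels = 2 × 83 = 166.
Actual frame index = 166465 − 166 = 166299.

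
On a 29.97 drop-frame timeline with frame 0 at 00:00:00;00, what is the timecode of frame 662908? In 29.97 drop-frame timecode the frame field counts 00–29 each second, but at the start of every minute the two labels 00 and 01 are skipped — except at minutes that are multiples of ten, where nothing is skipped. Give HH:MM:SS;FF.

Each 10-minute DF block holds 10 × 60 × 30 − 9 × 2 = 17982 frames. 662908 ÷ 17982 → 36 full blocks, remainder 15556.
Within the partial block the first minute is 1800 frames and each further minute 1798, so 8 further minute boundaries passed. Total skipped labels = 18 × 36 + 2 × 8 = 664.
Non-drop label index = 662908 + 664 = 663572; at 30 labels/s that is 06:08:39:02, i.e. DF 06:08:39;02.

06:08:39;02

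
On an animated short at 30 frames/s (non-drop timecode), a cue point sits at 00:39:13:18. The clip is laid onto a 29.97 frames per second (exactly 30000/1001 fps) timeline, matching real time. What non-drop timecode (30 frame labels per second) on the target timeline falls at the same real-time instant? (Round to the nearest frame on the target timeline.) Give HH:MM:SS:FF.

Source frame index: (0×3600 + 39×60 + 13) × 30 + 18 = 70608.
Real time: 70608 / (30) = 11768/5 s.
Target frame: (11768/5) × (30000/1001) = 70608000/1001 ≈ 70537.463 → 70537.
At 30 labels/s: frame 70537 → 00:39:11:07.

00:39:11:07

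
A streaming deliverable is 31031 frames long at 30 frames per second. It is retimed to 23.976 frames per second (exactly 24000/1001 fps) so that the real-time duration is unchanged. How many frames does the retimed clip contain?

Target frames = source frames × (target rate / source rate) = 31031 × (24000/1001)/(30) = 31031 × 800/1001 = 24800.

24800 frames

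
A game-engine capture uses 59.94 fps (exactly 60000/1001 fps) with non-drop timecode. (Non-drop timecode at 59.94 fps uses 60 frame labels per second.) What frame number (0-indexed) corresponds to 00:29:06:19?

frame 104779

Total seconds to the label: (0 × 3600 + 29 × 60 + 6) = 1746.
Frame index = 1746 × 60 + 19 = 104779.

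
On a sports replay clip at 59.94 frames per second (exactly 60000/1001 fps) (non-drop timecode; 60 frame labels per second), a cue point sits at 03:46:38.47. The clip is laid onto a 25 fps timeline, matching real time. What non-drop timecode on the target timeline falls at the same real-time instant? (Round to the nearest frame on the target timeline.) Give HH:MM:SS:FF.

03:46:52:10

Source frame index: (3×3600 + 46×60 + 38) × 60 + 47 = 815927.
Real time: 815927 / (60000/1001) = 816742927/60000 s.
Target frame: (816742927/60000) × (25) = 816742927/2400 ≈ 340309.553 → 340310.
At 25 labels/s: frame 340310 → 03:46:52:10.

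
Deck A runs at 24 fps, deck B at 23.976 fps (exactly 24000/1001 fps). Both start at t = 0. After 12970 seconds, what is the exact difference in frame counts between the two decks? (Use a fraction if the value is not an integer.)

A emits 24 × 12970 = 311280 frames; B emits 24000/1001 × 12970 = 311280000/1001.
Difference = 311280/1001 frames (≈ 310.9690); B is behind A.

311280/1001 frames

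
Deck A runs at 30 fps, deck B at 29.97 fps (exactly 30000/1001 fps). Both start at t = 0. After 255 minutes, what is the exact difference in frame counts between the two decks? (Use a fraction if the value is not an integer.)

255 min = 15300 s.
A emits 30 × 15300 = 459000 frames; B emits 30000/1001 × 15300 = 459000000/1001.
Difference = 459000/1001 frames (≈ 458.5415); B is behind A.

459000/1001 frames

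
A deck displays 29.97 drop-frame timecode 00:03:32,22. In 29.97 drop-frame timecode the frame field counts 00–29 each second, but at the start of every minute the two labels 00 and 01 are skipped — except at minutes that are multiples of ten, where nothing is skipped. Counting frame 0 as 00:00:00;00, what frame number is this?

Complete 10-minute blocks: 0, each 17982 frames → 0.
Remaining 3 whole minutes in the current block: 1800 + 2 × 1798 = 5396 frames.
Within the current minute: 32 × 30 + 22 − 2 = 980 (labels ;00/;01 skipped at this minute). Total = 0 + 5396 + 980 = 6376.

6376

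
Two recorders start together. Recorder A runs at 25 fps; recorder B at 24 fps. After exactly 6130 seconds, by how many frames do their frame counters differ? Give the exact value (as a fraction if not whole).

A emits 25 × 6130 = 153250 frames; B emits 24 × 6130 = 147120.
Difference = 6130 frames; B is behind A.

6130 frames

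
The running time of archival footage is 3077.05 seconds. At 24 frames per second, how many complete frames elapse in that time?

Frames = 3077.05 × 24 = 369246/5 ≈ 73849.2000.
Complete frames: 73849.

73849 frames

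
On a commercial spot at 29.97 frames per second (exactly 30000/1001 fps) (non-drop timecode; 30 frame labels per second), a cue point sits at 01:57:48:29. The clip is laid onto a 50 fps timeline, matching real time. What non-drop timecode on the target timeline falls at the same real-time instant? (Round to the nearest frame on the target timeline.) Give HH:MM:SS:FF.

Source frame index: (1×3600 + 57×60 + 48) × 30 + 29 = 212069.
Real time: 212069 / (30000/1001) = 212281069/30000 s.
Target frame: (212281069/30000) × (50) = 212281069/600 ≈ 353801.782 → 353802.
At 50 labels/s: frame 353802 → 01:57:56:02.

01:57:56:02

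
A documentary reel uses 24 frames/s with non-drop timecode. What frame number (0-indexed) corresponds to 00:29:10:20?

frame 42020

Total seconds to the label: (0 × 3600 + 29 × 60 + 10) = 1750.
Frame index = 1750 × 24 + 20 = 42020.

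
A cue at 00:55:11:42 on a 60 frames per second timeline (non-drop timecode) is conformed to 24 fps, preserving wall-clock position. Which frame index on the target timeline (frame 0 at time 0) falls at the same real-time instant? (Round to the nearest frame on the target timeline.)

frame 79481

Source frame index: (0×3600 + 55×60 + 11) × 60 + 42 = 198702.
Real time: 198702 / (60) = 33117/10 s.
Target frame: (33117/10) × (24) = 397404/5 ≈ 79480.800 → 79481.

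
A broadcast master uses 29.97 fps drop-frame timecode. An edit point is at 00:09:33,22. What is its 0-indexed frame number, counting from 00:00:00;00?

As if non-drop at 30 labels/s: (0 × 3600 + 9 × 60 + 33) × 30 + 22 = 17212.
Minute boundaries passed: 9; those not divisible by 10: 9 − 0 = 9; dropped labels = 2 × 9 = 18.
Actual frame index = 17212 − 18 = 17194.

17194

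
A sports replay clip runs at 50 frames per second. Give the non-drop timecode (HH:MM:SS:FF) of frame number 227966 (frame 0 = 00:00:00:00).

01:15:59:16

227966 ÷ 50 = 4559 full seconds, remainder 16 frames.
4559 s = 1 h 15 min 59 s.
Timecode: 01:15:59:16.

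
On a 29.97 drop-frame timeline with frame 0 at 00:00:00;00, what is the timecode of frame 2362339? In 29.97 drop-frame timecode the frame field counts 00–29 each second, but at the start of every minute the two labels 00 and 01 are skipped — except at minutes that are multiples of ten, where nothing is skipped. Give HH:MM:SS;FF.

Ten DF minutes hold 17982 frames, so frame 2362339 lies in block 131 (frames 2355642–2373623) with 6697 frames into that block.
The block's first minute is 1800 frames and the rest 1798 each; 6697 frames reaches minute 3, so 131 × 18 + 3 × 2 = 2364 labels have been skipped so far.
Adding those back, label number 2362339 + 2364 = 2364703 at 30 labels/s is 78823 s + 13 f = 21 h 53 min 43 s frame 13, i.e. 21:53:43;13.

21:53:43;13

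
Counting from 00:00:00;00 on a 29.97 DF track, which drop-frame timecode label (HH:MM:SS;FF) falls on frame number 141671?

Each 10-minute DF block holds 10 × 60 × 30 − 9 × 2 = 17982 frames. 141671 ÷ 17982 → 7 full blocks, remainder 15797.
Within the partial block the first minute is 1800 frames and each further minute 1798, so 8 further minute boundaries passed. Total skipped labels = 18 × 7 + 2 × 8 = 142.
Non-drop label index = 141671 + 142 = 141813; at 30 labels/s that is 01:18:47:03, i.e. DF 01:18:47;03.

01:18:47;03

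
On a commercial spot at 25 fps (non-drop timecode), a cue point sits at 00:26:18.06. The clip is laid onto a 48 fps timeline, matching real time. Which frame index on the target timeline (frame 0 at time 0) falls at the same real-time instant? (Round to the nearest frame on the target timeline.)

frame 75756

Source frame index: (0×3600 + 26×60 + 18) × 25 + 6 = 39456.
Real time: 39456 / (25) = 39456/25 s.
Target frame: (39456/25) × (48) = 1893888/25 ≈ 75755.520 → 75756.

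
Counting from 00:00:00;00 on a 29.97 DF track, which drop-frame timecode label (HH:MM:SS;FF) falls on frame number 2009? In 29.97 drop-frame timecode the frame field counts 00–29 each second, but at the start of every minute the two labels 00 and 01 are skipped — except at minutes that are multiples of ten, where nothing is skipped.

Ten DF minutes hold 17982 frames, so frame 2009 lies in block 0 (frames 0–17981) with 2009 frames into that block.
The block's first minute is 1800 frames and the rest 1798 each; 2009 frames reaches minute 1, so 0 × 18 + 1 × 2 = 2 labels have been skipped so far.
Adding those back, label number 2009 + 2 = 2011 at 30 labels/s is 67 s + 1 f = 0 h 1 min 7 s frame 1, i.e. 00:01:07;01.

00:01:07;01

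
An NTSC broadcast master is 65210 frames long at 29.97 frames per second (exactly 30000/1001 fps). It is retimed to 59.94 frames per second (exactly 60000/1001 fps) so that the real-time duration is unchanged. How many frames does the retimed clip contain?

Frames at target rate = 65210 × (60000/1001) / (30000/1001) = 130420.

130420 frames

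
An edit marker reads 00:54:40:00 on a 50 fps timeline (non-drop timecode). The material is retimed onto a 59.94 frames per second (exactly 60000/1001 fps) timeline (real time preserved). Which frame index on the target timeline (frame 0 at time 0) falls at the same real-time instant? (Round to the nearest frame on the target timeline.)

Source frame index: (0×3600 + 54×60 + 40) × 50 + 0 = 164000.
Real time: 164000 / (50) = 3280 s.
Target frame: (3280) × (60000/1001) = 196800000/1001 ≈ 196603.397 → 196603.

frame 196603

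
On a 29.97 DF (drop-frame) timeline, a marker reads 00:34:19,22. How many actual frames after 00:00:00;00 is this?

61730

Complete 10-minute blocks: 3, each 17982 frames → 53946.
Remaining 4 whole minutes in the current block: 1800 + 3 × 1798 = 7194 frames.
Within the current minute: 19 × 30 + 22 − 2 = 590 (labels ;00/;01 skipped at this minute). Total = 53946 + 7194 + 590 = 61730.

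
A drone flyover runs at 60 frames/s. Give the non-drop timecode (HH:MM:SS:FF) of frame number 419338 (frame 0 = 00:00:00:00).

419338 ÷ 60 = 6988 full seconds, remainder 58 frames.
6988 s = 1 h 56 min 28 s.
Timecode: 01:56:28:58.

01:56:28:58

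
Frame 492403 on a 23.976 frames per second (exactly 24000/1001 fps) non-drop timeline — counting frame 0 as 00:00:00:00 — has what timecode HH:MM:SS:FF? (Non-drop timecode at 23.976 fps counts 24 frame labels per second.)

492403 ÷ 24 = 20516 full seconds, remainder 19 frames.
20516 s = 5 h 41 min 56 s.
Timecode: 05:41:56:19.

05:41:56:19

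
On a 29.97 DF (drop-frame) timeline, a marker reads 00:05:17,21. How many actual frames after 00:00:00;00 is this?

9521

Complete 10-minute blocks: 0, each 17982 frames → 0.
Remaining 5 whole minutes in the current block: 1800 + 4 × 1798 = 8992 frames.
Within the current minute: 17 × 30 + 21 − 2 = 529 (labels ;00/;01 skipped at this minute). Total = 0 + 8992 + 529 = 9521.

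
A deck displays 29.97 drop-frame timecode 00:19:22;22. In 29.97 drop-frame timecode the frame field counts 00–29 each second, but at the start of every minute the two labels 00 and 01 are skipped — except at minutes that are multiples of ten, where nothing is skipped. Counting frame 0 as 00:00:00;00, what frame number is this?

34846

Complete 10-minute blocks: 1, each 17982 frames → 17982.
Remaining 9 whole minutes in the current block: 1800 + 8 × 1798 = 16184 frames.
Within the current minute: 22 × 30 + 22 − 2 = 680 (labels ;00/;01 skipped at this minute). Total = 17982 + 16184 + 680 = 34846.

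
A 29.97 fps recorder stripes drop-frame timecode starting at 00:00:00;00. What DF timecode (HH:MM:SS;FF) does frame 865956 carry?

08:01:34;02

Each 10-minute DF block holds 10 × 60 × 30 − 9 × 2 = 17982 frames. 865956 ÷ 17982 → 48 full blocks, remainder 2820.
Within the partial block the first minute is 1800 frames and each further minute 1798, so 1 further minute boundary passed. Total skipped labels = 18 × 48 + 2 × 1 = 866.
Non-drop label index = 865956 + 866 = 866822; at 30 labels/s that is 08:01:34:02, i.e. DF 08:01:34;02.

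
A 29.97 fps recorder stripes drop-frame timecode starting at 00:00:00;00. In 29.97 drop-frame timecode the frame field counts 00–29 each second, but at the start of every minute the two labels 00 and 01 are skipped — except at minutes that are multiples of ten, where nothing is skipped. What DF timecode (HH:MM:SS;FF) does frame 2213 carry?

Each 10-minute DF block holds 10 × 60 × 30 − 9 × 2 = 17982 frames. 2213 ÷ 17982 → 0 full blocks, remainder 2213.
Within the partial block the first minute is 1800 frames and each further minute 1798, so 1 further minute boundary passed. Total skipped labels = 18 × 0 + 2 × 1 = 2.
Non-drop label index = 2213 + 2 = 2215; at 30 labels/s that is 00:01:13:25, i.e. DF 00:01:13;25.

00:01:13;25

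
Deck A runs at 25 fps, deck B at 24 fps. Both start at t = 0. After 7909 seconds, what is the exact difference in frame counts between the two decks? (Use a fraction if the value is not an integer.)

7909 frames

A emits 25 × 7909 = 197725 frames; B emits 24 × 7909 = 189816.
Difference = 7909 frames; B is behind A.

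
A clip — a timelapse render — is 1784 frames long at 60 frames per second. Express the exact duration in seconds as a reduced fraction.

Running time = 1784 ÷ (60) = 1784 × 1/60 = 446/15 s.

446/15 seconds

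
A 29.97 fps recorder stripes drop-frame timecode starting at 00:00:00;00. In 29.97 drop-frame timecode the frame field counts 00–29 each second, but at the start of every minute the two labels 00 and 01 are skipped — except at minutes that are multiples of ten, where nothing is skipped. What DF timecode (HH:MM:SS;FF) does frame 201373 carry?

01:51:59;03

Ten DF minutes hold 17982 frames, so frame 201373 lies in block 11 (frames 197802–215783) with 3571 frames into that block.
The block's first minute is 1800 frames and the rest 1798 each; 3571 frames reaches minute 1, so 11 × 18 + 1 × 2 = 200 labels have been skipped so far.
Adding those back, label number 201373 + 200 = 201573 at 30 labels/s is 6719 s + 3 f = 1 h 51 min 59 s frame 3, i.e. 01:51:59;03.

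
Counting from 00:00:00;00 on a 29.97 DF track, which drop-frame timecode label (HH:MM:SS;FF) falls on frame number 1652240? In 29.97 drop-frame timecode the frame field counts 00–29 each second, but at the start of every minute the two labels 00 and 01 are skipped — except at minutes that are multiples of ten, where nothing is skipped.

15:18:49;24

Each 10-minute DF block holds 10 × 60 × 30 − 9 × 2 = 17982 frames. 1652240 ÷ 17982 → 91 full blocks, remainder 15878.
Within the partial block the first minute is 1800 frames and each further minute 1798, so 8 further minute boundaries passed. Total skipped labels = 18 × 91 + 2 × 8 = 1654.
Non-drop label index = 1652240 + 1654 = 1653894; at 30 labels/s that is 15:18:49:24, i.e. DF 15:18:49;24.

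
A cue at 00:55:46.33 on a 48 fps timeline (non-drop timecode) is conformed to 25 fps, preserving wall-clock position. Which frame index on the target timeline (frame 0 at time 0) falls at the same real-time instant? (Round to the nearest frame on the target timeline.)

frame 83667

Source frame index: (0×3600 + 55×60 + 46) × 48 + 33 = 160641.
Real time: 160641 / (48) = 53547/16 s.
Target frame: (53547/16) × (25) = 1338675/16 ≈ 83667.188 → 83667.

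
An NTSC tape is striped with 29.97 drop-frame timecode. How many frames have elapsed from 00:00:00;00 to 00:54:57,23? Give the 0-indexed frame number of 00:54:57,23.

As if non-drop at 30 labels/s: (0 × 3600 + 54 × 60 + 57) × 30 + 23 = 98933.
Minute boundaries passed: 54; those not divisible by 10: 54 − 5 = 49; dropped labels = 2 × 49 = 98.
Actual frame index = 98933 − 98 = 98835.

98835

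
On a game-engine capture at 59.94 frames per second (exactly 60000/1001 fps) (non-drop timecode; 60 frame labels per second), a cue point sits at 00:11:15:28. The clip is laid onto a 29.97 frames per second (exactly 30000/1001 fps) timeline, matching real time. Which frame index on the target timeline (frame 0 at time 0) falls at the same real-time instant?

frame 20264

Source frame index: (0×3600 + 11×60 + 15) × 60 + 28 = 40528.
Real time: 40528 / (60000/1001) = 2535533/3750 s.
Target frame: (2535533/3750) × (30000/1001) = 20264.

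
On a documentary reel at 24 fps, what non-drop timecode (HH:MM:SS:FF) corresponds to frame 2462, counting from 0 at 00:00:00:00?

00:01:42:14

2462 ÷ 24 = 102 full seconds, remainder 14 frames.
102 s = 0 h 1 min 42 s.
Timecode: 00:01:42:14.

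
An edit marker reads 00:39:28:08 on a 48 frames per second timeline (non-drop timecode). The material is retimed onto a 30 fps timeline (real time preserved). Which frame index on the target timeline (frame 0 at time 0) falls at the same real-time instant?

frame 71045

Source frame index: (0×3600 + 39×60 + 28) × 48 + 8 = 113672.
Real time: 113672 / (48) = 14209/6 s.
Target frame: (14209/6) × (30) = 71045.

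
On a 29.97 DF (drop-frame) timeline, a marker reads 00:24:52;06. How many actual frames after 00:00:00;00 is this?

As if non-drop at 30 labels/s: (0 × 3600 + 24 × 60 + 52) × 30 + 6 = 44766.
Minute boundaries passed: 24; those not divisible by 10: 24 − 2 = 22; dropped labels = 2 × 22 = 44.
Actual frame index = 44766 − 44 = 44722.

44722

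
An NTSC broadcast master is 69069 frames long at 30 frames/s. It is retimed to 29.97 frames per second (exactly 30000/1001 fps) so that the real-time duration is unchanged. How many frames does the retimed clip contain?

Target frames = source frames × (target rate / source rate) = 69069 × (30000/1001)/(30) = 69069 × 1000/1001 = 69000.

69000 frames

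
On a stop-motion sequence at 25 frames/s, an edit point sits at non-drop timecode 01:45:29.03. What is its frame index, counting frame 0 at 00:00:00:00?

Total seconds to the label: (1 × 3600 + 45 × 60 + 29) = 6329.
Frame index = 6329 × 25 + 3 = 158228.

158228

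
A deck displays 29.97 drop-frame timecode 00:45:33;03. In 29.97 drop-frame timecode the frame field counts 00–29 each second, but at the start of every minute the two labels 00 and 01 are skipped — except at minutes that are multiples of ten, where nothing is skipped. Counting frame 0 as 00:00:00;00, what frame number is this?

81911

As if non-drop at 30 labels/s: (0 × 3600 + 45 × 60 + 33) × 30 + 3 = 81993.
Minute boundaries passed: 45; those not divisible by 10: 45 − 4 = 41; dropped labels = 2 × 41 = 82.
Actual frame index = 81993 − 82 = 81911.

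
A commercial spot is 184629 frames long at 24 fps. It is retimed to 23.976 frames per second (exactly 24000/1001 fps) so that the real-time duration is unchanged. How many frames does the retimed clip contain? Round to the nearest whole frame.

Frames at target rate = 184629 × (24000/1001) / (24) = 184629000/1001 ≈ 184444.555.
Nearest whole frame: 184445.

184445 frames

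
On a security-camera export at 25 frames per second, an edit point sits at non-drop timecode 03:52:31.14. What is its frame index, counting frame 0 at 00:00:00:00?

348789

Total seconds to the label: (3 × 3600 + 52 × 60 + 31) = 13951.
Frame index = 13951 × 25 + 14 = 348789.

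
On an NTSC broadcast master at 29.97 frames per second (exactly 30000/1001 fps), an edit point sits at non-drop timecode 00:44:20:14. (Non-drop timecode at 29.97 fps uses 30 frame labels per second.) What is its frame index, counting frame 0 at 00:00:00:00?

Total seconds to the label: (0 × 3600 + 44 × 60 + 20) = 2660.
Frame index = 2660 × 30 + 14 = 79814.

frame 79814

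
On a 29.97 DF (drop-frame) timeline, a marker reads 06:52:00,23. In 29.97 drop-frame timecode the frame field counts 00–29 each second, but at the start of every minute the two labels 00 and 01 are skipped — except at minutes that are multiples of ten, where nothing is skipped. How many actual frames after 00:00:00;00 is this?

As if non-drop at 30 labels/s: (6 × 3600 + 52 × 60 + 0) × 30 + 23 = 741623.
Minute boundaries passed: 412; those not divisible by 10: 412 − 41 = 371; dropped labels = 2 × 371 = 742.
Actual frame index = 741623 − 742 = 740881.

740881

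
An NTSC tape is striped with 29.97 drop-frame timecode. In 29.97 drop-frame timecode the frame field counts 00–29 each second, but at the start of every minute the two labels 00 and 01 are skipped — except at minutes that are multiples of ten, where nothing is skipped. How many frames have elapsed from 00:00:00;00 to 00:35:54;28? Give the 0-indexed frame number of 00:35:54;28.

As if non-drop at 30 labels/s: (0 × 3600 + 35 × 60 + 54) × 30 + 28 = 64648.
Minute boundaries passed: 35; those not divisible by 10: 35 − 3 = 32; dropped labels = 2 × 32 = 64.
Actual frame index = 64648 − 64 = 64584.

64584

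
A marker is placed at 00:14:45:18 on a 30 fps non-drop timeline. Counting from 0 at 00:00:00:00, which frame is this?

26568

Total seconds to the label: (0 × 3600 + 14 × 60 + 45) = 885.
Frame index = 885 × 30 + 18 = 26568.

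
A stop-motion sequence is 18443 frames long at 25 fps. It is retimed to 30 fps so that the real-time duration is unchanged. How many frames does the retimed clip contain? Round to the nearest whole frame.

22132 frames

Frames at target rate = 18443 × (30) / (25) = 110658/5 ≈ 22131.600.
Nearest whole frame: 22132.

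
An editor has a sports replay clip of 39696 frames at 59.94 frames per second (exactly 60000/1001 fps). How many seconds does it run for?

662.2616 seconds

Running time = 39696 / (60000/1001) = 662.2616 s.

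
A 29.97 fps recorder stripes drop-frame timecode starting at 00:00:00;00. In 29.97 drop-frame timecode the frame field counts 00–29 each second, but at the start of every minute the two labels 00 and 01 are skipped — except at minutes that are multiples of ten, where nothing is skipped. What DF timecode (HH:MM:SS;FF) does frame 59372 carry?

00:33:01;02

Each 10-minute DF block holds 10 × 60 × 30 − 9 × 2 = 17982 frames. 59372 ÷ 17982 → 3 full blocks, remainder 5426.
Within the partial block the first minute is 1800 frames and each further minute 1798, so 3 further minute boundaries passed. Total skipped labels = 18 × 3 + 2 × 3 = 60.
Non-drop label index = 59372 + 60 = 59432; at 30 labels/s that is 00:33:01:02, i.e. DF 00:33:01;02.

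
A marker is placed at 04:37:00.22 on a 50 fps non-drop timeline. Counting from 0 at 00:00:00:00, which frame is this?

831022

Total seconds to the label: (4 × 3600 + 37 × 60 + 0) = 16620.
Frame index = 16620 × 50 + 22 = 831022.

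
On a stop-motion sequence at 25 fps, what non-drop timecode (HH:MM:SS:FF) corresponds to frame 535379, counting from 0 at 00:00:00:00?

05:56:55:04

535379 ÷ 25 = 21415 full seconds, remainder 4 frames.
21415 s = 5 h 56 min 55 s.
Timecode: 05:56:55:04.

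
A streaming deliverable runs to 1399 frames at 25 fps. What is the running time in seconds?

Running time = 1399 / (25) = 55.96 s.

55.96 seconds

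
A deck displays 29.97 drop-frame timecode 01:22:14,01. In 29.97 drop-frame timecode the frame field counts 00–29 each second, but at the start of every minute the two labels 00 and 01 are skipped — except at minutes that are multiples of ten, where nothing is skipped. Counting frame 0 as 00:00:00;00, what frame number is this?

147873

Complete 10-minute blocks: 8, each 17982 frames → 143856.
Remaining 2 whole minutes in the current block: 1800 + 1 × 1798 = 3598 frames.
Within the current minute: 14 × 30 + 1 − 2 = 419 (labels ;00/;01 skipped at this minute). Total = 143856 + 3598 + 419 = 147873.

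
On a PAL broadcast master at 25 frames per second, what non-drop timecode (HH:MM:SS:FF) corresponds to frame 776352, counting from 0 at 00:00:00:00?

776352 ÷ 25 = 31054 full seconds, remainder 2 frames.
31054 s = 8 h 37 min 34 s.
Timecode: 08:37:34:02.

08:37:34:02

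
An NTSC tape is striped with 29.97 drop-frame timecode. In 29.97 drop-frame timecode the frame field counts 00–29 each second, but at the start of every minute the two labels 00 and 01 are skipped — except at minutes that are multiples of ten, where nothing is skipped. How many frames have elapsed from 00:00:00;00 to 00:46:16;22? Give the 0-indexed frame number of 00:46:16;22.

83218

Complete 10-minute blocks: 4, each 17982 frames → 71928.
Remaining 6 whole minutes in the current block: 1800 + 5 × 1798 = 10790 frames.
Within the current minute: 16 × 30 + 22 − 2 = 500 (labels ;00/;01 skipped at this minute). Total = 71928 + 10790 + 500 = 83218.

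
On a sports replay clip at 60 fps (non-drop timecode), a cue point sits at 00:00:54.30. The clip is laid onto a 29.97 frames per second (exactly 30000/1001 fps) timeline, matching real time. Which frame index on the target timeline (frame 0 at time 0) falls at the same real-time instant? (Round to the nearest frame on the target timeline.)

Source frame index: (0×3600 + 0×60 + 54) × 60 + 30 = 3270.
Real time: 3270 / (60) = 109/2 s.
Target frame: (109/2) × (30000/1001) = 1635000/1001 ≈ 1633.367 → 1633.

frame 1633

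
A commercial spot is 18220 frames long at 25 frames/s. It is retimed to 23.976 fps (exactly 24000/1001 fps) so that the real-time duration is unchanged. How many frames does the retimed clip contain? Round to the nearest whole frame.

17474 frames

Frames at target rate = 18220 × (24000/1001) / (25) = 17491200/1001 ≈ 17473.726.
Nearest whole frame: 17474.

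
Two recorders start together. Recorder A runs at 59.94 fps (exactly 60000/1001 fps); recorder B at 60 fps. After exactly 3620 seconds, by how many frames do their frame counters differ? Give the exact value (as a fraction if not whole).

A emits 60000/1001 × 3620 = 217200000/1001 frames; B emits 60 × 3620 = 217200.
Difference = 217200/1001 frames (≈ 216.9830); B is ahead of A.

217200/1001 frames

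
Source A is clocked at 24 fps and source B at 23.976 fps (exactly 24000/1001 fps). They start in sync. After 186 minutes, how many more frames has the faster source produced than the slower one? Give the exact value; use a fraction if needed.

186 min = 11160 s.
A emits 24 × 11160 = 267840 frames; B emits 24000/1001 × 11160 = 267840000/1001.
Difference = 267840/1001 frames (≈ 267.5724); B is behind A.

267840/1001 frames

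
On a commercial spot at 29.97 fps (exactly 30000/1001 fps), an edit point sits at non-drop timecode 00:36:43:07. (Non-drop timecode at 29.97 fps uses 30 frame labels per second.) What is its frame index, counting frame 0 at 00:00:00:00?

66097

Total seconds to the label: (0 × 3600 + 36 × 60 + 43) = 2203.
Frame index = 2203 × 30 + 7 = 66097.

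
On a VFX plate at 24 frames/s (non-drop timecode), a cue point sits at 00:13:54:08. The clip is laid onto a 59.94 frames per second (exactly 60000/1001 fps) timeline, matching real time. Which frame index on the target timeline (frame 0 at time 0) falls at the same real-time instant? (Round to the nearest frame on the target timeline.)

Source frame index: (0×3600 + 13×60 + 54) × 24 + 8 = 20024.
Real time: 20024 / (24) = 2503/3 s.
Target frame: (2503/3) × (60000/1001) = 50060000/1001 ≈ 50009.990 → 50010.

frame 50010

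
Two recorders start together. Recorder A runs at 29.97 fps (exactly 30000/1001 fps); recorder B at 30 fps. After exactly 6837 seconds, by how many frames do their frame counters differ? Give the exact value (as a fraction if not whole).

205110/1001 frames

A emits 30000/1001 × 6837 = 205110000/1001 frames; B emits 30 × 6837 = 205110.
Difference = 205110/1001 frames (≈ 204.9051); B is ahead of A.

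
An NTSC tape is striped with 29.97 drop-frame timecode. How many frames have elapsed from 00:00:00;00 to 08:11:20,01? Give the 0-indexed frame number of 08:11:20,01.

883517

Complete 10-minute blocks: 49, each 17982 frames → 881118.
Remaining 1 whole minute in the current block: 1800 + 0 × 1798 = 1800 frames.
Within the current minute: 20 × 30 + 1 − 2 = 599 (labels ;00/;01 skipped at this minute). Total = 881118 + 1800 + 599 = 883517.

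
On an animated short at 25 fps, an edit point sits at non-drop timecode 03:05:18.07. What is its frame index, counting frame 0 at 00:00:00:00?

277957

Total seconds to the label: (3 × 3600 + 5 × 60 + 18) = 11118.
Frame index = 11118 × 25 + 7 = 277957.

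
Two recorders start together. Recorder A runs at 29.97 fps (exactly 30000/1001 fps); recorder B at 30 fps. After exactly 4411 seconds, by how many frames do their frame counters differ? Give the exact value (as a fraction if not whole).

A emits 30000/1001 × 4411 = 12030000/91 frames; B emits 30 × 4411 = 132330.
Difference = 12030/91 frames (≈ 132.1978); B is ahead of A.

12030/91 frames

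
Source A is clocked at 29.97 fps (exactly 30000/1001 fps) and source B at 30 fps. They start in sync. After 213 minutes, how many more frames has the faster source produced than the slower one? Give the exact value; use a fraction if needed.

213 min = 12780 s.
A emits 30000/1001 × 12780 = 383400000/1001 frames; B emits 30 × 12780 = 383400.
Difference = 383400/1001 frames (≈ 383.0170); B is ahead of A.

383400/1001 frames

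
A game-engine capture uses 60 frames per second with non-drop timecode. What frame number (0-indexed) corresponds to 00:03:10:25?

Total seconds to the label: (0 × 3600 + 3 × 60 + 10) = 190.
Frame index = 190 × 60 + 25 = 11425.

11425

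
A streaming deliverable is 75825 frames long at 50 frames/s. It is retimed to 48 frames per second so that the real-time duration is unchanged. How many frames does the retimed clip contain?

72792 frames

Target frames = source frames × (target rate / source rate) = 75825 × (48)/(50) = 75825 × 24/25 = 72792.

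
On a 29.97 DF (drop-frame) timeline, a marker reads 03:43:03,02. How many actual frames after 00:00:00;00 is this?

Complete 10-minute blocks: 22, each 17982 frames → 395604.
Remaining 3 whole minutes in the current block: 1800 + 2 × 1798 = 5396 frames.
Within the current minute: 3 × 30 + 2 − 2 = 90 (labels ;00/;01 skipped at this minute). Total = 395604 + 5396 + 90 = 401090.

401090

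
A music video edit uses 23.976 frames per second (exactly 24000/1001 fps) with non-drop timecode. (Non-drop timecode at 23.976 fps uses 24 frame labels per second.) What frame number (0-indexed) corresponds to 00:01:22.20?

1988

Total seconds to the label: (0 × 3600 + 1 × 60 + 22) = 82.
Frame index = 82 × 24 + 20 = 1988.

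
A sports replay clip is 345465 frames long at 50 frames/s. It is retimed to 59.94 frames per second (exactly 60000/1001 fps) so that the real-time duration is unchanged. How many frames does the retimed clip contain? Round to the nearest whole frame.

414144 frames

Frames at target rate = 345465 × (60000/1001) / (50) = 414558000/1001 ≈ 414143.856.
Nearest whole frame: 414144.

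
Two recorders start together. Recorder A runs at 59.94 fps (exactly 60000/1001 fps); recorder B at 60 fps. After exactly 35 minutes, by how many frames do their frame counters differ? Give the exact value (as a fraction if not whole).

35 min = 2100 s.
A emits 60000/1001 × 2100 = 18000000/143 frames; B emits 60 × 2100 = 126000.
Difference = 18000/143 frames (≈ 125.8741); B is ahead of A.

18000/143 frames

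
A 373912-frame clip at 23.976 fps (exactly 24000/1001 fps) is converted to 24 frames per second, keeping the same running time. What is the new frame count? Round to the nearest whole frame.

Frames at target rate = 373912 × (24) / (24000/1001) = 46785739/125 ≈ 374285.912.
Nearest whole frame: 374286.

374286 frames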